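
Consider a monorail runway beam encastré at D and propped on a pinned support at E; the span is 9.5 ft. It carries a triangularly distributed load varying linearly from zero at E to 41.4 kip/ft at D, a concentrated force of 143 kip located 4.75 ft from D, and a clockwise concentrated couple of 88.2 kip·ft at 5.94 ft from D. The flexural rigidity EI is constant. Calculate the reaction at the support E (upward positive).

Choose R_E as the redundant. The primary structure is the cantilever fixed at D.
Deflection at E on the released cantilever, summing each load's contribution:
  triangular load, peak 41.4 at the fixed end: w₀L⁴/(30EI) = 11240/EI
  point load 143 at a = 4.75: Pa²(3L − a)/(6EI) = 12771/EI
  clockwise couple 88.2 at a = 5.94: M₀a(2L − a)/(2EI) = 3421/EI
  δ_0 = 27433/EI
Tip deflection under a unit load at E: L³/(3EI) = 285.8/EI.
The prop prevents deflection at E: R_E = δ_0/δ_{EE} = 27433/285.8 = 95.99 kip.

R_E = 95.99 kip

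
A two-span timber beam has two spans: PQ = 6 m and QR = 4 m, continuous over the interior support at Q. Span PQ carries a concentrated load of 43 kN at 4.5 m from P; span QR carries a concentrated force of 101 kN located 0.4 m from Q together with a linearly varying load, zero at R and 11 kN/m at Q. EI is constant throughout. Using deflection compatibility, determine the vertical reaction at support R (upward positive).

R_R = 6.457 kN

Release continuity at Q by inserting a hinge; the redundant is the internal moment M_Q. The primary structure is two simply-supported spans PQ and QR.
Rotations at Q on the released spans (each span's end-slope, ×1/EI):
  span PQ: point load 43 at a = 4.5: Pab(L + a)/(6LEI) = 84.66/EI
  span QR: point load 101 at a = 0.4: Pab(L + b)/(6LEI) = 46.06/EI
  span QR: triangular load, peak 11: w₀L³/(45EI) = 15.64/EI
  relative rotation θ_0 = (84.66 + 61.7)/EI = 146.4/EI
A unit hogging moment at Q produces rotation L₁/(3EI) + L₂/(3EI) = 3.333/EI.
Slope continuity at Q: θ_0 = M_Q·3.333/EI, so M_Q = 146.4/3.333 = 43.91 kN·m (hogging).
Span QR, ΣM about R: R_Q^{QR}·4 = 422.3 + 43.91, so R_Q^{QR} = 116.5 kN and R_R = 123 − 116.5 = 6.457 kN.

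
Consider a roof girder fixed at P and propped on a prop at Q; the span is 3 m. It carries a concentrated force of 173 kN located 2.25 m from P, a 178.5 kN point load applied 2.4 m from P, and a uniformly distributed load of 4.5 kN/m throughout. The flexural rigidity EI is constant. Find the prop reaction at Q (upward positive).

Remove the prop at Q; the released (primary) structure is a cantilever built in at P.
Downward deflection at the released point Q due to the loads:
  point load 173 at a = 2.25: Pa²(3L − a)/(6EI) = 985.3/EI
  point load 178.5 at a = 2.4: Pa²(3L − a)/(6EI) = 1131/EI
  UDL 4.5: wL⁴/(8EI) = 45.56/EI
  δ_0 = 2162/EI
Tip deflection under a unit load at Q: L³/(3EI) = 9/EI.
The prop prevents deflection at Q: R_Q = δ_0/δ_{QQ} = 2162/9 = 240.2 kN.

R_Q = 240.2 kN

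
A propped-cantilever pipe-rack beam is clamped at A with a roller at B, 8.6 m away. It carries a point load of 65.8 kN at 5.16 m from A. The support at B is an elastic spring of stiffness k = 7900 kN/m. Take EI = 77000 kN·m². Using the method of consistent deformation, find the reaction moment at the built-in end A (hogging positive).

Remove the prop at B; the released (primary) structure is a cantilever built in at A.
Downward deflection at the released point B due to the loads:
  point load 65.8 at a = 5.16: Pa²(3L − a)/(6EI) = 6027/EI
Tip deflection under a unit load at B: L³/(3EI) = 212/EI.
With EI = 77000 kN·m²: δ_0 = 0.07827 m and δ_{BB} = 0.002753 m/kN.
Compatibility — the spring shortens by R_B/k under the reaction it provides: δ_0 − R_B·δ_{BB} = R_B/k. With 1/k = 0.000127 m/kN, R_B = δ_0 / (δ_{BB} + 1/k) = 0.07827 / (0.002753 + 0.000127) = 27.18 kN.
Moment equilibrium about A: M_A = Σ(load moments about A) − R_B·L = 339.5 − 27.18×8.6 = 105.8 kN·m.

M_A = 105.8 kN·m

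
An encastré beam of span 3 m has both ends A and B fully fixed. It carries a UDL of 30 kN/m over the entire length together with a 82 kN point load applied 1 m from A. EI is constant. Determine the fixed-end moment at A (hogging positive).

Take the two fixed-end moments M_A, M_B as redundants; the released structure is the simple span AB.
End rotations of the released simple span under the applied load (×1/EI):
  at A: UDL 30: wL³/(24EI) = 33.75/EI
  at B: UDL 30: wL³/(24EI) = 33.75/EI
  at A: point load 82 at a = 1: Pab(L + b)/(6LEI) = 45.56/EI
  at B: point load 82 at a = 1: Pab(L + a)/(6LEI) = 36.44/EI
  θ_A0 = 79.31/EI,  θ_B0 = 70.19/EI
Flexibility coefficients: a unit moment at one end gives L/(3EI) there and L/(6EI) at the far end, so f₁₁ = f₂₂ = 1/EI and f₁₂ = f₂₁ = 0.5/EI.
Compatibility — zero rotation at each built-in end:
  1 M_A + 0.5 M_B = 79.31
  0.5 M_A + 1 M_B = 70.19
Solving the pair gives M_A = 58.94 kN·m and M_B = 40.72 kN·m (hogging).

M_A = 58.94 kN·m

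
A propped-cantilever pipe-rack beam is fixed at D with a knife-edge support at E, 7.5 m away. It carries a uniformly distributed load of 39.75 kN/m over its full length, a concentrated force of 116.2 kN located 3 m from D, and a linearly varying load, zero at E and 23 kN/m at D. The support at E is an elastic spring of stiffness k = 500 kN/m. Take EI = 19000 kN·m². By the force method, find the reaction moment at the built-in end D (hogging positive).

Take the reaction at E as the redundant and release it; the primary structure is a cantilever fixed at D.
Deflection at E on the released cantilever, summing each load's contribution:
  UDL 39.75: wL⁴/(8EI) = 15721/EI
  point load 116.2 at a = 3: Pa²(3L − a)/(6EI) = 3399/EI
  triangular load, peak 23 at the fixed end: w₀L⁴/(30EI) = 2426/EI
  δ_0 = 21546/EI
Tip deflection under a unit load at E: L³/(3EI) = 140.6/EI.
With EI = 19000 kN·m²: δ_0 = 1.134 m and δ_{EE} = 0.007401 m/kN.
Compatibility — the spring shortens by R_E/k under the reaction it provides: δ_0 − R_E·δ_{EE} = R_E/k. With 1/k = 0.002 m/kN, R_E = δ_0 / (δ_{EE} + 1/k) = 1.134 / (0.007401 + 0.002) = 120.6 kN.
Moment equilibrium about D: M_D = Σ(load moments about D) − R_E·L = 1682 − 120.6×7.5 = 777.5 kN·m.

M_D = 777.5 kN·m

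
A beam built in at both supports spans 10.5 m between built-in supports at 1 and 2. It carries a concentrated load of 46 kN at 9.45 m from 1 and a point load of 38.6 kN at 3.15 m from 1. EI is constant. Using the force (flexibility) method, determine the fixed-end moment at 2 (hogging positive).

M_2 = 64.66 kN·m

Release both end moments; the primary structure is a simply-supported span 12 with redundants M_1 and M_2.
End rotations of the released simple span under the applied load (×1/EI):
  at 1: point load 46 at a = 9.45: Pab(L + b)/(6LEI) = 83.68/EI
  at 2: point load 46 at a = 9.45: Pab(L + a)/(6LEI) = 144.5/EI
  at 1: point load 38.6 at a = 3.15: Pab(L + b)/(6LEI) = 253.2/EI
  at 2: point load 38.6 at a = 3.15: Pab(L + a)/(6LEI) = 193.6/EI
  θ_10 = 336.9/EI,  θ_20 = 338.2/EI
Flexibility coefficients: a unit moment at one end gives L/(3EI) there and L/(6EI) at the far end, so f₁₁ = f₂₂ = 3.5/EI and f₁₂ = f₂₁ = 1.75/EI.
Compatibility — zero rotation at each built-in end:
  3.5 M_1 + 1.75 M_2 = 336.9
  1.75 M_1 + 3.5 M_2 = 338.2
Solving the pair gives M_1 = 63.93 kN·m and M_2 = 64.66 kN·m (hogging).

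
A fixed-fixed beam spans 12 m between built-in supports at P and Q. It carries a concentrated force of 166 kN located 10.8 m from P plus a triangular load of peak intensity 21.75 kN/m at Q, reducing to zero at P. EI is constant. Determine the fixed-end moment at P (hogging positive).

M_P = 122.3 kN·m

Release both end moments; the primary structure is a simply-supported span PQ with redundants M_P and M_Q.
On the primary (simply-supported) span, the end slopes from the loading are:
  at P: point load 166 at a = 10.8: Pab(L + b)/(6LEI) = 394.4/EI
  at Q: point load 166 at a = 10.8: Pab(L + a)/(6LEI) = 681.3/EI
  at P: triangular load, peak 21.75: 7w₀L³/(360EI) = 730.8/EI
  at Q: triangular load, peak 21.75: w₀L³/(45EI) = 835.2/EI
  θ_P0 = 1125/EI,  θ_Q0 = 1516/EI
Flexibility coefficients: a unit moment at one end gives L/(3EI) there and L/(6EI) at the far end, so f₁₁ = f₂₂ = 4/EI and f₁₂ = f₂₁ = 2/EI.
Compatibility — zero rotation at each built-in end:
  4 M_P + 2 M_Q = 1125
  2 M_P + 4 M_Q = 1516
Solving the pair gives M_P = 122.3 kN·m and M_Q = 318 kN·m (hogging).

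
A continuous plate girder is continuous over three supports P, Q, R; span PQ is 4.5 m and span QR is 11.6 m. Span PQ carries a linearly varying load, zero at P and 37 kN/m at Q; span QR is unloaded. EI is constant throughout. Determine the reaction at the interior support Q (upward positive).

R_Q = 59.81 kN

Release continuity at Q by inserting a hinge; the redundant is the internal moment M_Q. The primary structure is two simply-supported spans PQ and QR.
End slopes at the hinge Q, treating each span as simply supported:
  span PQ: triangular load, peak 37: w₀L³/(45EI) = 74.92/EI
  relative rotation θ_0 = (74.92 + 0)/EI = 74.92/EI
A unit hogging moment at Q produces rotation L₁/(3EI) + L₂/(3EI) = 5.367/EI.
Slope continuity at Q: θ_0 = M_Q·5.367/EI, so M_Q = 74.92/5.367 = 13.96 kN·m (hogging).
Span PQ, ΣM about P with M_Q applied at Q: R_Q^{PQ}·4.5 = 249.8 + 13.96, so R_Q^{PQ} = 58.6 kN and R_P = 83.25 − 58.6 = 24.65 kN.
Span QR, ΣM about R: R_Q^{QR}·11.6 = 0 + 13.96, so R_Q^{QR} = 1.204 kN and R_R = 0 − 1.204 = -1.204 kN.
R_Q = 58.6 + 1.204 = 59.81 kN.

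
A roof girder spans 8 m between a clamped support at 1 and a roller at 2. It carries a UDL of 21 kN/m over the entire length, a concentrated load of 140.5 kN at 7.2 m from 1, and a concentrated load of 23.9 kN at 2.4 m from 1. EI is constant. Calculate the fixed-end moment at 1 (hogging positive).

M_1 = 257.8 kN·m

Remove the prop at 2; the released (primary) structure is a cantilever built in at 1.
Free-end deflection of the primary structure under the applied loading (downward +):
  UDL 21: wL⁴/(8EI) = 10752/EI
  point load 140.5 at a = 7.2: Pa²(3L − a)/(6EI) = 20394/EI
  point load 23.9 at a = 2.4: Pa²(3L − a)/(6EI) = 495.6/EI
  δ_0 = 31641/EI
Flexibility coefficient — unit upward force at 2: δ_{22} = L³/(3EI) = 170.7/EI.
The prop prevents deflection at 2: R_2 = δ_0/δ_{22} = 31641/170.7 = 185.4 kN.
Moment equilibrium about 1: M_1 = Σ(load moments about 1) − R_2·L = 1741 − 185.4×8 = 257.8 kN·m.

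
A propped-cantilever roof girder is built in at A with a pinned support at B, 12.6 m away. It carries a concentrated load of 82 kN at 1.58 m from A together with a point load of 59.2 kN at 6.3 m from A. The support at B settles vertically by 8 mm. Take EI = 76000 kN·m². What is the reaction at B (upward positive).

R_B = 19.44 kN

Release the roller at B. Primary structure: cantilever fixed at A.
Downward deflection at the released point B due to the loads:
  point load 82 at a = 1.58: Pa²(3L − a)/(6EI) = 1236/EI
  point load 59.2 at a = 6.3: Pa²(3L − a)/(6EI) = 12336/EI
  δ_0 = 13571/EI
Flexibility coefficient — unit upward force at B: δ_{BB} = L³/(3EI) = 666.8/EI.
With EI = 76000 kN·m²: δ_0 = 0.17857 m and δ_{BB} = 0.008774 m/kN.
Compatibility — the beam at B must follow the support down by 0.008 m: δ_0 − R_B·δ_{BB} = 0.008, so R_B = (0.17857 − 0.008)/0.008774 = 19.44 kN.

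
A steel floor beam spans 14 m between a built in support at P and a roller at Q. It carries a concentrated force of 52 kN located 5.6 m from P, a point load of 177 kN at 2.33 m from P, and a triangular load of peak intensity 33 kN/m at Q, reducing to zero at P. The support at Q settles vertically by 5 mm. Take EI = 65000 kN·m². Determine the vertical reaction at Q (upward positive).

R_Q = 144.5 kN

Choose R_Q as the redundant. The primary structure is the cantilever fixed at P.
Free-end deflection of the primary structure under the applied loading (downward +):
  point load 52 at a = 5.6: Pa²(3L − a)/(6EI) = 9893/EI
  point load 177 at a = 2.33: Pa²(3L − a)/(6EI) = 6353/EI
  triangular load, peak 33 at the free end: 11w₀L⁴/(120EI) = 116208/EI
  δ_0 = 132455/EI
Tip deflection under a unit load at Q: L³/(3EI) = 914.7/EI.
With EI = 65000 kN·m²: δ_0 = 2.0378 m and δ_{QQ} = 0.014072 m/kN.
Compatibility — the beam at Q must follow the support down by 0.005 m: δ_0 − R_Q·δ_{QQ} = 0.005, so R_Q = (2.0378 − 0.005)/0.014072 = 144.5 kN.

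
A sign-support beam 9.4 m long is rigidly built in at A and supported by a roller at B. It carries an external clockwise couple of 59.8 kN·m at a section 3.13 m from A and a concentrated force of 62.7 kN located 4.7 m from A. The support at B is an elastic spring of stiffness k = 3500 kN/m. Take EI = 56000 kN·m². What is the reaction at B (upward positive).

Release the roller at B. Primary structure: cantilever fixed at A.
Primary-structure tip deflection at B by superposition:
  clockwise couple 59.8 at a = 3.13: M₀a(2L − a)/(2EI) = 1467/EI
  point load 62.7 at a = 4.7: Pa²(3L − a)/(6EI) = 5425/EI
  δ_0 = 6891/EI
Tip deflection under a unit load at B: L³/(3EI) = 276.9/EI.
With EI = 56000 kN·m²: δ_0 = 0.12306 m and δ_{BB} = 0.004944 m/kN.
Compatibility — the spring shortens by R_B/k under the reaction it provides: δ_0 − R_B·δ_{BB} = R_B/k. With 1/k = 0.000286 m/kN, R_B = δ_0 / (δ_{BB} + 1/k) = 0.12306 / (0.004944 + 0.000286) = 23.53 kN.

R_B = 23.53 kN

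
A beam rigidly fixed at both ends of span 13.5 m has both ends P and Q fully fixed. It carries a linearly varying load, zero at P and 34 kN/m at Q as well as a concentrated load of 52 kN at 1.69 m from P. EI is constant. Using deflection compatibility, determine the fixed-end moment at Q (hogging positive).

M_Q = 319.4 kN·m

Take the two fixed-end moments M_P, M_Q as redundants; the released structure is the simple span PQ.
Simple-span end rotations at P and Q under the given loads:
  at P: triangular load, peak 34: 7w₀L³/(360EI) = 1627/EI
  at Q: triangular load, peak 34: w₀L³/(45EI) = 1859/EI
  at P: point load 52 at a = 1.69: Pab(L + b)/(6LEI) = 324.3/EI
  at Q: point load 52 at a = 1.69: Pab(L + a)/(6LEI) = 194.6/EI
  θ_P0 = 1951/EI,  θ_Q0 = 2054/EI
Flexibility coefficients: a unit moment at one end gives L/(3EI) there and L/(6EI) at the far end, so f₁₁ = f₂₂ = 4.5/EI and f₁₂ = f₂₁ = 2.25/EI.
Compatibility — zero rotation at each built-in end:
  4.5 M_P + 2.25 M_Q = 1951
  2.25 M_P + 4.5 M_Q = 2054
Solving the pair gives M_P = 273.8 kN·m and M_Q = 319.4 kN·m (hogging).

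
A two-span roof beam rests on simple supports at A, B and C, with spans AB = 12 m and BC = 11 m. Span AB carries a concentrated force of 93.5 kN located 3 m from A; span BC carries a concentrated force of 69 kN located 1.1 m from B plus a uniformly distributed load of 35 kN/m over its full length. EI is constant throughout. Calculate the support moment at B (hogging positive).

Release continuity at B by inserting a hinge; the redundant is the internal moment M_B. The primary structure is two simply-supported spans AB and BC.
Discontinuity in slope at B on the released structure — sum the simple-span end rotations:
  span AB: point load 93.5 at a = 3: Pab(L + a)/(6LEI) = 525.9/EI
  span BC: point load 69 at a = 1.1: Pab(L + b)/(6LEI) = 237.9/EI
  span BC: UDL 35: wL³/(24EI) = 1941/EI
  relative rotation θ_0 = (525.9 + 2179)/EI = 2705/EI
A unit hogging moment at B produces rotation L₁/(3EI) + L₂/(3EI) = 7.667/EI.
Compatibility: M_B·(L₁+L₂)/(3EI) = θ_0, giving M_B = 352.8 kN·m (hogging).

M_B = 352.8 kN·m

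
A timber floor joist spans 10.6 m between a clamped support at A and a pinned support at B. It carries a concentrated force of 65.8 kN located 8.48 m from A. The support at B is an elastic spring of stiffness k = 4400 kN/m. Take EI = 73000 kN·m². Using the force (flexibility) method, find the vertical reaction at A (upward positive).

Remove the prop at B; the released (primary) structure is a cantilever built in at A.
Downward deflection at the released point B due to the loads:
  point load 65.8 at a = 8.48: Pa²(3L − a)/(6EI) = 18391/EI
Tip deflection under a unit load at B: L³/(3EI) = 397/EI.
With EI = 73000 kN·m²: δ_0 = 0.25193 m and δ_{BB} = 0.005438 m/kN.
Compatibility — the spring shortens by R_B/k under the reaction it provides: δ_0 − R_B·δ_{BB} = R_B/k. With 1/k = 0.000227 m/kN, R_B = δ_0 / (δ_{BB} + 1/k) = 0.25193 / (0.005438 + 0.000227) = 44.47 kN.
Vertical equilibrium: R_A = ΣP − R_B = 65.8 − 44.47 = 21.33 kN.

R_A = 21.33 kN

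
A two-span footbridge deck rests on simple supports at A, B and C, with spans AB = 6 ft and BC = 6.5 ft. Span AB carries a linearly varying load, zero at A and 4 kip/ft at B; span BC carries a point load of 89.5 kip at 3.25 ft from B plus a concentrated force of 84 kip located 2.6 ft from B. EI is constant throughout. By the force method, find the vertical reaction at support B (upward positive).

R_B = 140.3 kip

Release continuity at B by inserting a hinge; the redundant is the internal moment M_B. The primary structure is two simply-supported spans AB and BC.
Rotations at B on the released spans (each span's end-slope, ×1/EI):
  span AB: triangular load, peak 4: w₀L³/(45EI) = 19.2/EI
  span BC: point load 89.5 at a = 3.25: Pab(L + b)/(6LEI) = 236.3/EI
  span BC: point load 84 at a = 2.6: Pab(L + b)/(6LEI) = 227.1/EI
  relative rotation θ_0 = (19.2 + 463.5)/EI = 482.7/EI
A unit hogging moment at B produces rotation L₁/(3EI) + L₂/(3EI) = 4.167/EI.
Compatibility: M_B·(L₁+L₂)/(3EI) = θ_0, giving M_B = 115.8 kip·ft (hogging).
Span AB, ΣM about A with M_B applied at B: R_B^{AB}·6 = 48 + 115.8, so R_B^{AB} = 27.31 kip and R_A = 12 − 27.31 = -15.31 kip.
Span BC, ΣM about C: R_B^{BC}·6.5 = 618.5 + 115.8, so R_B^{BC} = 113 kip and R_C = 173.5 − 113 = 60.53 kip.
R_B = 27.31 + 113 = 140.3 kip.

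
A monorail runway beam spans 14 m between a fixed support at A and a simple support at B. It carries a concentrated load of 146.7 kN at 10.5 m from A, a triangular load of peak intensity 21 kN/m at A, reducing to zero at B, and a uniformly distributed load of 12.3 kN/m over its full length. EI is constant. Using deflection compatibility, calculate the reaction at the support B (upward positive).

R_B = 186.8 kN

Take the reaction at B as the redundant and release it; the primary structure is a cantilever fixed at A.
Primary-structure tip deflection at B by superposition:
  point load 146.7 at a = 10.5: Pa²(3L − a)/(6EI) = 84912/EI
  triangular load, peak 21 at the fixed end: w₀L⁴/(30EI) = 26891/EI
  UDL 12.3: wL⁴/(8EI) = 59065/EI
  δ_0 = 170868/EI
Flexibility coefficient — unit upward force at B: δ_{BB} = L³/(3EI) = 914.7/EI.
The prop prevents deflection at B: R_B = δ_0/δ_{BB} = 170868/914.7 = 186.8 kN.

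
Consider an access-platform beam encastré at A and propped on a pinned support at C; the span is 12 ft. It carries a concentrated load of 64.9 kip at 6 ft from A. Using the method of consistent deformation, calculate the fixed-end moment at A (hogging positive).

Choose R_C as the redundant. The primary structure is the cantilever fixed at A.
Primary-structure tip deflection at C by superposition:
  point load 64.9 at a = 6: Pa²(3L − a)/(6EI) = 11682/EI
Tip deflection under a unit load at C: L³/(3EI) = 576/EI.
Compatibility at C: δ_0 − R_C·δ_{CC} = 0, so R_C = 11682/576 = 20.28 kip.
Moment equilibrium about A: M_A = Σ(load moments about A) − R_C·L = 389.4 − 20.28×12 = 146 kip·ft.

M_A = 146 kip·ft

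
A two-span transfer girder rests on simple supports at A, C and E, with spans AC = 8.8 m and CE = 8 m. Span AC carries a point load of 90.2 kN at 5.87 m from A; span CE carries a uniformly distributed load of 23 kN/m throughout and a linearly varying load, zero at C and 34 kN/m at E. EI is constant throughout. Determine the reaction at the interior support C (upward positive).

R_C = 251.2 kN

Insert a hinge at C; M_C is the redundant, and each span becomes simply supported.
Rotations at C on the released spans (each span's end-slope, ×1/EI):
  span AC: point load 90.2 at a = 5.87: Pab(L + a)/(6LEI) = 431/EI
  span CE: UDL 23: wL³/(24EI) = 490.7/EI
  span CE: triangular load, peak 34: 7w₀L³/(360EI) = 338.5/EI
  relative rotation θ_0 = (431 + 829.2)/EI = 1260/EI
A unit hogging moment at C produces rotation L₁/(3EI) + L₂/(3EI) = 5.6/EI.
Slope continuity at C: θ_0 = M_C·5.6/EI, so M_C = 1260/5.6 = 225 kN·m (hogging).
Span AC, ΣM about A with M_C applied at C: R_C^{AC}·8.8 = 529.5 + 225, so R_C^{AC} = 85.74 kN and R_A = 90.2 − 85.74 = 4.461 kN.
Span CE, ΣM about E: R_C^{CE}·8 = 1099 + 225, so R_C^{CE} = 165.5 kN and R_E = 320 − 165.5 = 154.5 kN.
R_C = 85.74 + 165.5 = 251.2 kN.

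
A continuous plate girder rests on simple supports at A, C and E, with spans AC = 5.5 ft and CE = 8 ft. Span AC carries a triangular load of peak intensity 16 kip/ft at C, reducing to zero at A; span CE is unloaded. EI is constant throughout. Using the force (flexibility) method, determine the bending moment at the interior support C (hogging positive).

M_C = 13.15 kip·ft

Insert a hinge at C; M_C is the redundant, and each span becomes simply supported.
Rotations at C on the released spans (each span's end-slope, ×1/EI):
  span AC: triangular load, peak 16: w₀L³/(45EI) = 59.16/EI
  relative rotation θ_0 = (59.16 + 0)/EI = 59.16/EI
A unit hogging moment at C produces rotation L₁/(3EI) + L₂/(3EI) = 4.5/EI.
Slope continuity at C: θ_0 = M_C·4.5/EI, so M_C = 59.16/4.5 = 13.15 kip·ft (hogging).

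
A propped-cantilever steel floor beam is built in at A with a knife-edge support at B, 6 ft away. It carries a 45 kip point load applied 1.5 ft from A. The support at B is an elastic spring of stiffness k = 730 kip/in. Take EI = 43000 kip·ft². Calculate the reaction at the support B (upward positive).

R_B = 3.62 kip

Release the roller at B. Primary structure: cantilever fixed at A.
Free-end deflection of the primary structure under the applied loading (downward +):
  point load 45 at a = 1.5: Pa²(3L − a)/(6EI) = 278.4/EI
Tip deflection under a unit load at B: L³/(3EI) = 72/EI.
With EI = 43000 kip·ft²: δ_0 = 0.006475 ft and δ_{BB} = 0.001674 ft/kip.
Compatibility — the spring shortens by R_B/k under the reaction it provides: δ_0 − R_B·δ_{BB} = R_B/k. With 1/k = 1/(730×12) ft/kip = 0.000114 ft/kip, R_B = δ_0 / (δ_{BB} + 1/k) = 0.006475 / (0.001674 + 0.000114) = 3.62 kip.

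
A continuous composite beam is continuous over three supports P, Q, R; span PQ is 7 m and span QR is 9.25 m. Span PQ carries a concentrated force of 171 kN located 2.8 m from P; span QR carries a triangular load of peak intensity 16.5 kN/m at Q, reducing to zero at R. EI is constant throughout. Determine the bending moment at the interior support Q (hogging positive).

Release continuity at Q by inserting a hinge; the redundant is the internal moment M_Q. The primary structure is two simply-supported spans PQ and QR.
Discontinuity in slope at Q on the released structure — sum the simple-span end rotations:
  span PQ: point load 171 at a = 2.8: Pab(L + a)/(6LEI) = 469.2/EI
  span QR: triangular load, peak 16.5: w₀L³/(45EI) = 290.2/EI
  relative rotation θ_0 = (469.2 + 290.2)/EI = 759.4/EI
A unit hogging moment at Q produces rotation L₁/(3EI) + L₂/(3EI) = 5.417/EI.
Slope continuity at Q: θ_0 = M_Q·5.417/EI, so M_Q = 759.4/5.417 = 140.2 kN·m (hogging).

M_Q = 140.2 kN·m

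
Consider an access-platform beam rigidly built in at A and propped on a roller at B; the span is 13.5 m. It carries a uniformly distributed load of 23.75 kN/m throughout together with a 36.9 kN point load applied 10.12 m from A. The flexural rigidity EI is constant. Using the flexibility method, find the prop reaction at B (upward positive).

Remove the prop at B; the released (primary) structure is a cantilever built in at A.
Deflection at B on the released cantilever, summing each load's contribution:
  UDL 23.75: wL⁴/(8EI) = 98607/EI
  point load 36.9 at a = 10.12: Pa²(3L − a)/(6EI) = 19135/EI
  δ_0 = 117742/EI
Tip deflection under a unit load at B: L³/(3EI) = 820.1/EI.
The prop prevents deflection at B: R_B = δ_0/δ_{BB} = 117742/820.1 = 143.6 kN.

R_B = 143.6 kN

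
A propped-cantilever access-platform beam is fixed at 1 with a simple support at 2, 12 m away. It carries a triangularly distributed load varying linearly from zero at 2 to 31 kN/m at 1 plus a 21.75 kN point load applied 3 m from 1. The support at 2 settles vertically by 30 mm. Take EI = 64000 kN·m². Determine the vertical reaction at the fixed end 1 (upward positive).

Release the roller at 2. Primary structure: cantilever fixed at 1.
Deflection at 2 on the released cantilever, summing each load's contribution:
  triangular load, peak 31 at the fixed end: w₀L⁴/(30EI) = 21427/EI
  point load 21.75 at a = 3: Pa²(3L − a)/(6EI) = 1077/EI
  δ_0 = 22504/EI
Flexibility coefficient — unit upward force at 2: δ_{22} = L³/(3EI) = 576/EI.
With EI = 64000 kN·m²: δ_0 = 0.35162 m and δ_{22} = 0.009 m/kN.
Compatibility — the beam at 2 must follow the support down by 0.03 m: δ_0 − R_2·δ_{22} = 0.03, so R_2 = (0.35162 − 0.03)/0.009 = 35.74 kN.
Vertical equilibrium: R_1 = ΣP − R_2 = 207.8 − 35.74 = 172 kN.

R_1 = 172 kN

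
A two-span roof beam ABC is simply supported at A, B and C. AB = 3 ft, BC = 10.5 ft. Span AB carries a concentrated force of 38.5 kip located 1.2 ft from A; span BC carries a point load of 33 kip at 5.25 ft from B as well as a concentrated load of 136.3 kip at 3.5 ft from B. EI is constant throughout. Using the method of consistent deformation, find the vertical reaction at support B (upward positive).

Release continuity at B by inserting a hinge; the redundant is the internal moment M_B. The primary structure is two simply-supported spans AB and BC.
End slopes at the hinge B, treating each span as simply supported:
  span AB: point load 38.5 at a = 1.2: Pab(L + a)/(6LEI) = 19.4/EI
  span BC: point load 33 at a = 5.25: Pab(L + b)/(6LEI) = 227.4/EI
  span BC: point load 136.3 at a = 3.5: Pab(L + b)/(6LEI) = 927.6/EI
  relative rotation θ_0 = (19.4 + 1155)/EI = 1174/EI
A unit hogging moment at B produces rotation L₁/(3EI) + L₂/(3EI) = 4.5/EI.
Compatibility: M_B·(L₁+L₂)/(3EI) = θ_0, giving M_B = 261 kip·ft (hogging).
Span AB, ΣM about A with M_B applied at B: R_B^{AB}·3 = 46.2 + 261, so R_B^{AB} = 102.4 kip and R_A = 38.5 − 102.4 = -63.89 kip.
Span BC, ΣM about C: R_B^{BC}·10.5 = 1127 + 261, so R_B^{BC} = 132.2 kip and R_C = 169.3 − 132.2 = 37.08 kip.
R_B = 102.4 + 132.2 = 234.6 kip.

R_B = 234.6 kip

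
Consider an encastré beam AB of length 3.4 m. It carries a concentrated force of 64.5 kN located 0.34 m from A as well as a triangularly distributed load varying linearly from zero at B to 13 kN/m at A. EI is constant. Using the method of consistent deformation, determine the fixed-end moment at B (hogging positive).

Take the two fixed-end moments M_A, M_B as redundants; the released structure is the simple span AB.
End rotations of the released simple span under the applied load (×1/EI):
  at A: point load 64.5 at a = 0.34: Pab(L + b)/(6LEI) = 21.25/EI
  at B: point load 64.5 at a = 0.34: Pab(L + a)/(6LEI) = 12.3/EI
  at A: triangular load, peak 13: w₀L³/(45EI) = 11.35/EI
  at B: triangular load, peak 13: 7w₀L³/(360EI) = 9.935/EI
  θ_A0 = 32.6/EI,  θ_B0 = 22.24/EI
Flexibility coefficients: a unit moment at one end gives L/(3EI) there and L/(6EI) at the far end, so f₁₁ = f₂₂ = 1.133/EI and f₁₂ = f₂₁ = 0.5667/EI.
Compatibility — zero rotation at each built-in end:
  1.133 M_A + 0.5667 M_B = 32.6
  0.5667 M_A + 1.133 M_B = 22.24
Solving the pair gives M_A = 25.28 kN·m and M_B = 6.983 kN·m (hogging).

M_B = 6.983 kN·m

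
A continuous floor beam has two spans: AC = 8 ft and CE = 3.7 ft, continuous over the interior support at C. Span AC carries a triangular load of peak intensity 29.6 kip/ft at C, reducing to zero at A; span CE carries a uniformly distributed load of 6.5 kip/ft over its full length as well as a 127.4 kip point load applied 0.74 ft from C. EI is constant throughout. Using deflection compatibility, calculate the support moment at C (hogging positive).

M_C = 111.3 kip·ft

Release continuity at C by inserting a hinge; the redundant is the internal moment M_C. The primary structure is two simply-supported spans AC and CE.
Rotations at C on the released spans (each span's end-slope, ×1/EI):
  span AC: triangular load, peak 29.6: w₀L³/(45EI) = 336.8/EI
  span CE: UDL 6.5: wL³/(24EI) = 13.72/EI
  span CE: point load 127.4 at a = 0.74: Pab(L + b)/(6LEI) = 83.72/EI
  relative rotation θ_0 = (336.8 + 97.44)/EI = 434.2/EI
A unit hogging moment at C produces rotation L₁/(3EI) + L₂/(3EI) = 3.9/EI.
Slope continuity at C: θ_0 = M_C·3.9/EI, so M_C = 434.2/3.9 = 111.3 kip·ft (hogging).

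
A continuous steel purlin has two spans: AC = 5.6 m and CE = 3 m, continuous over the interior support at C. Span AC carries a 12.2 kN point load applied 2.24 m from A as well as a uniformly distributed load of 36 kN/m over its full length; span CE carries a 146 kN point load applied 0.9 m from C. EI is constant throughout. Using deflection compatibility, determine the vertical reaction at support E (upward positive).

R_E = 1.587 kN

Take M_C as the redundant. Released structure: two simple spans AC and CE with a hinge at C.
Rotations at C on the released spans (each span's end-slope, ×1/EI):
  span AC: point load 12.2 at a = 2.24: Pab(L + a)/(6LEI) = 21.43/EI
  span AC: UDL 36: wL³/(24EI) = 263.4/EI
  span CE: point load 146 at a = 0.9: Pab(L + b)/(6LEI) = 78.18/EI
  relative rotation θ_0 = (284.8 + 78.18)/EI = 363/EI
A unit hogging moment at C produces rotation L₁/(3EI) + L₂/(3EI) = 2.867/EI.
Compatibility: M_C·(L₁+L₂)/(3EI) = θ_0, giving M_C = 126.6 kN·m (hogging).
Span CE, ΣM about E: R_C^{CE}·3 = 306.6 + 126.6, so R_C^{CE} = 144.4 kN and R_E = 146 − 144.4 = 1.587 kN.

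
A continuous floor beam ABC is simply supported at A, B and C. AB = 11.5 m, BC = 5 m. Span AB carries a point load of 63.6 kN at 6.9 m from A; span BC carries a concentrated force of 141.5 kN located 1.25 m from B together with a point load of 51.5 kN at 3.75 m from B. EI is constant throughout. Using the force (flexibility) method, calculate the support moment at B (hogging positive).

M_B = 142.2 kN·m

Take M_B as the redundant. Released structure: two simple spans AB and BC with a hinge at B.
Rotations at B on the released spans (each span's end-slope, ×1/EI):
  span AB: point load 63.6 at a = 6.9: Pab(L + a)/(6LEI) = 538.3/EI
  span BC: point load 141.5 at a = 1.25: Pab(L + b)/(6LEI) = 193.5/EI
  span BC: point load 51.5 at a = 3.75: Pab(L + b)/(6LEI) = 50.29/EI
  relative rotation θ_0 = (538.3 + 243.8)/EI = 782.1/EI
A unit hogging moment at B produces rotation L₁/(3EI) + L₂/(3EI) = 5.5/EI.
Compatibility: M_B·(L₁+L₂)/(3EI) = θ_0, giving M_B = 142.2 kN·m (hogging).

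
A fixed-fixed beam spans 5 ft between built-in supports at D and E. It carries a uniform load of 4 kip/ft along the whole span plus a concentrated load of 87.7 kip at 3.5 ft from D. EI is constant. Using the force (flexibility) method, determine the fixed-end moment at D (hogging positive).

Release both end moments; the primary structure is a simply-supported span DE with redundants M_D and M_E.
Simple-span end rotations at D and E under the given loads:
  at D: UDL 4: wL³/(24EI) = 20.83/EI
  at E: UDL 4: wL³/(24EI) = 20.83/EI
  at D: point load 87.7 at a = 3.5: Pab(L + b)/(6LEI) = 99.76/EI
  at E: point load 87.7 at a = 3.5: Pab(L + a)/(6LEI) = 130.5/EI
  θ_D0 = 120.6/EI,  θ_E0 = 151.3/EI
Flexibility coefficients: a unit moment at one end gives L/(3EI) there and L/(6EI) at the far end, so f₁₁ = f₂₂ = 1.667/EI and f₁₂ = f₂₁ = 0.8333/EI.
Compatibility — zero rotation at each built-in end:
  1.667 M_D + 0.8333 M_E = 120.6
  0.8333 M_D + 1.667 M_E = 151.3
Solving the pair gives M_D = 35.96 kip·ft and M_E = 72.79 kip·ft (hogging).

M_D = 35.96 kip·ft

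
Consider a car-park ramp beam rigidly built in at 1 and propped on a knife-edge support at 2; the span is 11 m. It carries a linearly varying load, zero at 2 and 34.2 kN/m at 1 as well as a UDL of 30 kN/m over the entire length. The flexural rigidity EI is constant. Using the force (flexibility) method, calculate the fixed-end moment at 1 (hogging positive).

M_1 = 729.6 kN·m

Choose R_2 as the redundant. The primary structure is the cantilever fixed at 1.
Primary-structure tip deflection at 2 by superposition:
  triangular load, peak 34.2 at the fixed end: w₀L⁴/(30EI) = 16691/EI
  UDL 30: wL⁴/(8EI) = 54904/EI
  δ_0 = 71594/EI
Tip deflection under a unit load at 2: L³/(3EI) = 443.7/EI.
Compatibility at 2: δ_0 − R_2·δ_{22} = 0, so R_2 = 71594/443.7 = 161.4 kN.
Moment equilibrium about 1: M_1 = Σ(load moments about 1) − R_2·L = 2505 − 161.4×11 = 729.6 kN·m.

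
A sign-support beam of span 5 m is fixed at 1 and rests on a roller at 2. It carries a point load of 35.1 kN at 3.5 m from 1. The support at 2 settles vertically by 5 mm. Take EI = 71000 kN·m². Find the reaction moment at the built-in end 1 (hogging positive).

M_1 = 66.56 kN·m

Remove the prop at 2; the released (primary) structure is a cantilever built in at 1.
Free-end deflection of the primary structure under the applied loading (downward +):
  point load 35.1 at a = 3.5: Pa²(3L − a)/(6EI) = 824.1/EI
Tip deflection under a unit load at 2: L³/(3EI) = 41.67/EI.
With EI = 71000 kN·m²: δ_0 = 0.011607 m and δ_{22} = 0.000587 m/kN.
Compatibility — the beam at 2 must follow the support down by 0.005 m: δ_0 − R_2·δ_{22} = 0.005, so R_2 = (0.011607 − 0.005)/0.000587 = 11.26 kN.
Moment equilibrium about 1: M_1 = Σ(load moments about 1) − R_2·L = 122.8 − 11.26×5 = 66.56 kN·m.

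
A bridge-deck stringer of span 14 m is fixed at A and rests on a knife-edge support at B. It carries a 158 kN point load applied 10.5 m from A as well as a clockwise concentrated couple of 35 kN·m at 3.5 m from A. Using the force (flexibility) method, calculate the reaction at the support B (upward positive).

R_B = 101.6 kN

Remove the prop at B; the released (primary) structure is a cantilever built in at A.
Free-end deflection of the primary structure under the applied loading (downward +):
  point load 158 at a = 10.5: Pa²(3L − a)/(6EI) = 91452/EI
  clockwise couple 35 at a = 3.5: M₀a(2L − a)/(2EI) = 1501/EI
  δ_0 = 92953/EI
Flexibility coefficient — unit upward force at B: δ_{BB} = L³/(3EI) = 914.7/EI.
Compatibility at B: δ_0 − R_B·δ_{BB} = 0, so R_B = 92953/914.7 = 101.6 kN.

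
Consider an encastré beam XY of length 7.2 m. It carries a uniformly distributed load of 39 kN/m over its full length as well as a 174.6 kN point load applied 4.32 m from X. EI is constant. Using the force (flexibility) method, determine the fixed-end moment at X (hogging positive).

Take the two fixed-end moments M_X, M_Y as redundants; the released structure is the simple span XY.
Simple-span end rotations at X and Y under the given loads:
  at X: UDL 39: wL³/(24EI) = 606.5/EI
  at Y: UDL 39: wL³/(24EI) = 606.5/EI
  at X: point load 174.6 at a = 4.32: Pab(L + b)/(6LEI) = 506.9/EI
  at Y: point load 174.6 at a = 4.32: Pab(L + a)/(6LEI) = 579.3/EI
  θ_X0 = 1113/EI,  θ_Y0 = 1186/EI
Flexibility coefficients: a unit moment at one end gives L/(3EI) there and L/(6EI) at the far end, so f₁₁ = f₂₂ = 2.4/EI and f₁₂ = f₂₁ = 1.2/EI.
Compatibility — zero rotation at each built-in end:
  2.4 M_X + 1.2 M_Y = 1113
  1.2 M_X + 2.4 M_Y = 1186
Solving the pair gives M_X = 289.2 kN·m and M_Y = 349.5 kN·m (hogging).

M_X = 289.2 kN·m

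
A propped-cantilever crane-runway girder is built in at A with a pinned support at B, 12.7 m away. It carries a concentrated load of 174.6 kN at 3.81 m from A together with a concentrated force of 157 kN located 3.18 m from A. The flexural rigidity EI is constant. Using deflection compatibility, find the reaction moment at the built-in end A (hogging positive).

M_A = 723.2 kN·m

Remove the prop at B; the released (primary) structure is a cantilever built in at A.
Free-end deflection of the primary structure under the applied loading (downward +):
  point load 174.6 at a = 3.81: Pa²(3L − a)/(6EI) = 14485/EI
  point load 157 at a = 3.18: Pa²(3L − a)/(6EI) = 9240/EI
  δ_0 = 23725/EI
Tip deflection under a unit load at B: L³/(3EI) = 682.8/EI.
Compatibility at B: δ_0 − R_B·δ_{BB} = 0, so R_B = 23725/682.8 = 34.75 kN.
Moment equilibrium about A: M_A = Σ(load moments about A) − R_B·L = 1164 − 34.75×12.7 = 723.2 kN·m.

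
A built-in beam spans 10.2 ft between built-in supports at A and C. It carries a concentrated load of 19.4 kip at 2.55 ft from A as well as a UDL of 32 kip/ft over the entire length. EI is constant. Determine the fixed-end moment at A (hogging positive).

Release both end moments; the primary structure is a simply-supported span AC with redundants M_A and M_C.
On the primary (simply-supported) span, the end slopes from the loading are:
  at A: point load 19.4 at a = 2.55: Pab(L + b)/(6LEI) = 110.4/EI
  at C: point load 19.4 at a = 2.55: Pab(L + a)/(6LEI) = 78.84/EI
  at A: UDL 32: wL³/(24EI) = 1415/EI
  at C: UDL 32: wL³/(24EI) = 1415/EI
  θ_A0 = 1525/EI,  θ_C0 = 1494/EI
Flexibility coefficients: a unit moment at one end gives L/(3EI) there and L/(6EI) at the far end, so f₁₁ = f₂₂ = 3.4/EI and f₁₂ = f₂₁ = 1.7/EI.
Compatibility — zero rotation at each built-in end:
  3.4 M_A + 1.7 M_C = 1525
  1.7 M_A + 3.4 M_C = 1494
Solving the pair gives M_A = 305.3 kip·ft and M_C = 286.7 kip·ft (hogging).

M_A = 305.3 kip·ft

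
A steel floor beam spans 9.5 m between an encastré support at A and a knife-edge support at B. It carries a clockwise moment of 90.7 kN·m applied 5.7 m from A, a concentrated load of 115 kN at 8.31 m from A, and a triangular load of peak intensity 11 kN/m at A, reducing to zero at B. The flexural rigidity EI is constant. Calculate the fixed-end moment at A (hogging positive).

M_A = 110 kN·m

Release the roller at B. Primary structure: cantilever fixed at A.
Primary-structure tip deflection at B by superposition:
  clockwise couple 90.7 at a = 5.7: M₀a(2L − a)/(2EI) = 3438/EI
  point load 115 at a = 8.31: Pa²(3L − a)/(6EI) = 26723/EI
  triangular load, peak 11 at the fixed end: w₀L⁴/(30EI) = 2987/EI
  δ_0 = 33147/EI
Flexibility coefficient — unit upward force at B: δ_{BB} = L³/(3EI) = 285.8/EI.
The prop prevents deflection at B: R_B = δ_0/δ_{BB} = 33147/285.8 = 116 kN.
Moment equilibrium about A: M_A = Σ(load moments about A) − R_B·L = 1212 − 116×9.5 = 110 kN·m.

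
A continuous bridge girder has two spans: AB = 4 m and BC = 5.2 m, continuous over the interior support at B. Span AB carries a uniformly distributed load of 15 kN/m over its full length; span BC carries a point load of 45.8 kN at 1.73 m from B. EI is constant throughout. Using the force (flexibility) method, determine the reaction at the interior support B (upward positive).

R_B = 77.35 kN

Release continuity at B by inserting a hinge; the redundant is the internal moment M_B. The primary structure is two simply-supported spans AB and BC.
Rotations at B on the released spans (each span's end-slope, ×1/EI):
  span AB: UDL 15: wL³/(24EI) = 40/EI
  span BC: point load 45.8 at a = 1.73: Pab(L + b)/(6LEI) = 76.4/EI
  relative rotation θ_0 = (40 + 76.4)/EI = 116.4/EI
A unit hogging moment at B produces rotation L₁/(3EI) + L₂/(3EI) = 3.067/EI.
Slope continuity at B: θ_0 = M_B·3.067/EI, so M_B = 116.4/3.067 = 37.96 kN·m (hogging).
Span AB, ΣM about A with M_B applied at B: R_B^{AB}·4 = 120 + 37.96, so R_B^{AB} = 39.49 kN and R_A = 60 − 39.49 = 20.51 kN.
Span BC, ΣM about C: R_B^{BC}·5.2 = 158.9 + 37.96, so R_B^{BC} = 37.86 kN and R_C = 45.8 − 37.86 = 7.938 kN.
R_B = 39.49 + 37.86 = 77.35 kN.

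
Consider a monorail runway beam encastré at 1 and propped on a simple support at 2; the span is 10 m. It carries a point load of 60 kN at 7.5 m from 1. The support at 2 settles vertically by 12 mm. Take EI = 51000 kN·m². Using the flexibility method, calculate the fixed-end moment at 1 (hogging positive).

Release the roller at 2. Primary structure: cantilever fixed at 1.
Downward deflection at the released point 2 due to the loads:
  point load 60 at a = 7.5: Pa²(3L − a)/(6EI) = 12656/EI
Flexibility coefficient — unit upward force at 2: δ_{22} = L³/(3EI) = 333.3/EI.
With EI = 51000 kN·m²: δ_0 = 0.24816 m and δ_{22} = 0.006536 m/kN.
Compatibility — the beam at 2 must follow the support down by 0.012 m: δ_0 − R_2·δ_{22} = 0.012, so R_2 = (0.24816 − 0.012)/0.006536 = 36.13 kN.
Moment equilibrium about 1: M_1 = Σ(load moments about 1) − R_2·L = 450 − 36.13×10 = 88.67 kN·m.

M_1 = 88.67 kN·m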